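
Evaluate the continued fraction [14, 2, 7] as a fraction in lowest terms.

Fold from the inside: start with 7/1.
  2 + 1/7 = 15/7
  14 + 7/15 = 217/15

217/15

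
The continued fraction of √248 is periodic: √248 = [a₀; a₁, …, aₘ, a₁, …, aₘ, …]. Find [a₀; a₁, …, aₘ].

[15; 1, 2, 1, 30]

a₀ = ⌊√248⌋ = 15.
With m₀=0, d₀=1 and mₖ₊₁ = dₖaₖ − mₖ, dₖ₊₁ = (n − mₖ₊₁²)/dₖ, aₖ₊₁ = ⌊(a₀+mₖ₊₁)/dₖ₊₁⌋:
  k=1: m=15, d=23, a=1
  k=2: m=8, d=8, a=2
  k=3: m=8, d=23, a=1
  k=4: m=15, d=1, a=30
d=1 and a=2a₀=30 at k=4, so the next step gives (m, d) = (15, 23) again — its k=1 value — and the period has length 4.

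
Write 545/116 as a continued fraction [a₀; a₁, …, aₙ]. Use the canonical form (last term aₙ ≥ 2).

545 = 4·116 + 81
116 = 1·81 + 35
81 = 2·35 + 11
35 = 3·11 + 2
11 = 5·2 + 1
2 = 2·1 + 0  (stop)
So 545/116 = [4; 1, 2, 3, 5, 2].

[4; 1, 2, 3, 5, 2]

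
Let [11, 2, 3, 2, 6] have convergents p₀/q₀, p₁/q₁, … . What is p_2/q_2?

Using pₖ = aₖpₖ₋₁ + pₖ₋₂, qₖ = aₖqₖ₋₁ + qₖ₋₂ (with p₋₁=1, p₋₂=0, q₋₁=0, q₋₂=1):
  k=0: a=11, p=11, q=1
  k=1: a=2, p=23, q=2
  k=2: a=3, p=80, q=7

80/7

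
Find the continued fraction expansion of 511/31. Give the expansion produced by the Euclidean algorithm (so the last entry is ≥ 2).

511 = 16*31 + 15
31 = 2*15 + 1
15 = 15*1 + 0  (stop)
So 511/31 = [16; 2, 15].

[16; 2, 15]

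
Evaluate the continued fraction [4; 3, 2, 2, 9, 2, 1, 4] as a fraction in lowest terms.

9983/2325

Using pₖ = aₖpₖ₋₁ + pₖ₋₂ and qₖ = aₖqₖ₋₁ + qₖ₋₂:
  k=0: a=4, p=4, q=1
  k=1: a=3, p=13, q=3
  k=2: a=2, p=30, q=7
  k=3: a=2, p=73, q=17
  k=4: a=9, p=687, q=160
  k=5: a=2, p=1447, q=337
  k=6: a=1, p=2134, q=497
  k=7: a=4, p=9983, q=2325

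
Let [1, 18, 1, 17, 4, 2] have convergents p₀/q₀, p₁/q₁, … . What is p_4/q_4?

1456/1383

Using pₖ = aₖpₖ₋₁ + pₖ₋₂, qₖ = aₖqₖ₋₁ + qₖ₋₂ (with p₋₁=1, p₋₂=0, q₋₁=0, q₋₂=1):
  k=0: a=1, p=1, q=1
  k=1: a=18, p=19, q=18
  k=2: a=1, p=20, q=19
  k=3: a=17, p=359, q=341
  k=4: a=4, p=1456, q=1383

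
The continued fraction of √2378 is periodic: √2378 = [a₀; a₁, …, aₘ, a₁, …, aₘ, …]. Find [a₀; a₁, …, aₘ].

[48; 1, 3, 3, 1, 96]

a₀ = ⌊√2378⌋ = 48.
With m₀=0, d₀=1 and mₖ₊₁ = dₖaₖ − mₖ, dₖ₊₁ = (n − mₖ₊₁²)/dₖ, aₖ₊₁ = ⌊(a₀+mₖ₊₁)/dₖ₊₁⌋:
  k=1: m=48, d=74, a=1
  k=2: m=26, d=23, a=3
  k=3: m=43, d=23, a=3
  k=4: m=26, d=74, a=1
  k=5: m=48, d=1, a=96
d=1 and a=2a₀=96 at k=5, so the next step gives (m, d) = (48, 74) again — its k=1 value — and the period has length 5.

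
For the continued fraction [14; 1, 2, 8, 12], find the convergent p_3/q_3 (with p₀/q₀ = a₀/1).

Using pₖ = aₖpₖ₋₁ + pₖ₋₂, qₖ = aₖqₖ₋₁ + qₖ₋₂ (with p₋₁=1, p₋₂=0, q₋₁=0, q₋₂=1):
  k=0: a=14, p=14, q=1
  k=1: a=1, p=15, q=1
  k=2: a=2, p=44, q=3
  k=3: a=8, p=367, q=25

367/25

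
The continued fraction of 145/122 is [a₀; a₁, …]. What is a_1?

5

145 = 1·122 + 23   →  a_0 = 1
122 = 5·23 + 7   →  a_1 = 5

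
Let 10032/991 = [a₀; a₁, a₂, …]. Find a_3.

10032 = 10·991 + 122   →  a_0 = 10
991 = 8·122 + 15   →  a_1 = 8
122 = 8·15 + 2   →  a_2 = 8
15 = 7·2 + 1   →  a_3 = 7

7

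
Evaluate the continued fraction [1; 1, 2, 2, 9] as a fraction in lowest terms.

113/66

Fold from the inside: start with 9/1.
  2 + 1/9 = 19/9
  2 + 9/19 = 47/19
  1 + 19/47 = 66/47
  1 + 47/66 = 113/66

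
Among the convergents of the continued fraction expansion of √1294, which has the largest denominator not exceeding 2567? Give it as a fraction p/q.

91909/2555

√1294 = [35; 1, 34, 1, 70, …] (period length 4).
Convergents:
  p_0/q_0 = 35/1
  p_1/q_1 = 36/1
  p_2/q_2 = 1259/35
  p_3/q_3 = 1295/36
  p_4/q_4 = 91909/2555
  p_5/q_5 = 93204/2591
q_4 = 2555 ≤ 2567 < 2591 = q_5, so the answer is 91909/2555.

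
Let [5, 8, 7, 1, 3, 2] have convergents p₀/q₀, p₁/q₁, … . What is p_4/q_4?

Using pₖ = aₖpₖ₋₁ + pₖ₋₂, qₖ = aₖqₖ₋₁ + qₖ₋₂ (with p₋₁=1, p₋₂=0, q₋₁=0, q₋₂=1):
  k=0: a=5, p=5, q=1
  k=1: a=8, p=41, q=8
  k=2: a=7, p=292, q=57
  k=3: a=1, p=333, q=65
  k=4: a=3, p=1291, q=252

1291/252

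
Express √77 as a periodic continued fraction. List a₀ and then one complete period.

[8; 1, 3, 2, 3, 1, 16]

a₀ = ⌊√77⌋ = 8.
With m₀=0, d₀=1 and mₖ₊₁ = dₖaₖ − mₖ, dₖ₊₁ = (n − mₖ₊₁²)/dₖ, aₖ₊₁ = ⌊(a₀+mₖ₊₁)/dₖ₊₁⌋:
  k=1: m=8, d=13, a=1
  k=2: m=5, d=4, a=3
  k=3: m=7, d=7, a=2
  k=4: m=7, d=4, a=3
  k=5: m=5, d=13, a=1
  k=6: m=8, d=1, a=16
d=1 and a=2a₀=16 at k=6, so the next step gives (m, d) = (8, 13) again — its k=1 value — and the period has length 6.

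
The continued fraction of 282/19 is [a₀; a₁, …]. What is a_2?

5

282 = 14·19 + 16   →  a_0 = 14
19 = 1·16 + 3   →  a_1 = 1
16 = 5·3 + 1   →  a_2 = 5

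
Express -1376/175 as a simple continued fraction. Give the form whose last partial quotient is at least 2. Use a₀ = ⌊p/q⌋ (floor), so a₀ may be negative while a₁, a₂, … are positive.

-1376 = -8·175 + 24
175 = 7·24 + 7
24 = 3·7 + 3
7 = 2·3 + 1
3 = 3·1 + 0  (stop)
So -1376/175 = [-8; 7, 3, 2, 3].

[-8; 7, 3, 2, 3]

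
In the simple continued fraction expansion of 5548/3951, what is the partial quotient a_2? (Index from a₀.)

2

5548 = 1·3951 + 1597   →  a_0 = 1
3951 = 2·1597 + 757   →  a_1 = 2
1597 = 2·757 + 83   →  a_2 = 2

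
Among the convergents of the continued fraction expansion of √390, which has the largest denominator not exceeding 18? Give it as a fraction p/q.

79/4

√390 = [19; 1, 2, 1, 38, …] (period length 4).
Convergents:
  p_0/q_0 = 19/1
  p_1/q_1 = 20/1
  p_2/q_2 = 59/3
  p_3/q_3 = 79/4
  p_4/q_4 = 3061/155
q_3 = 4 ≤ 18 < 155 = q_4, so the answer is 79/4.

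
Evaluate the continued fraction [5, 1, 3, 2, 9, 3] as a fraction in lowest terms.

Fold from the inside: start with 3/1.
  9 + 1/3 = 28/3
  2 + 3/28 = 59/28
  3 + 28/59 = 205/59
  1 + 59/205 = 264/205
  5 + 205/264 = 1525/264

1525/264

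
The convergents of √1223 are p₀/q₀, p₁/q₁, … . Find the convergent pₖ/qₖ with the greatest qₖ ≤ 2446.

√1223 = [34; 1, 33, 1, 68, …] (period length 4).
Convergents:
  p_0/q_0 = 34/1
  p_1/q_1 = 35/1
  p_2/q_2 = 1189/34
  p_3/q_3 = 1224/35
  p_4/q_4 = 84421/2414
  p_5/q_5 = 85645/2449
q_4 = 2414 ≤ 2446 < 2449 = q_5, so the answer is 84421/2414.

84421/2414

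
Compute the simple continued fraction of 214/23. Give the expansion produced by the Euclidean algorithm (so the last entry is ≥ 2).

[9; 3, 3, 2]

214 = 9·23 + 7
23 = 3·7 + 2
7 = 3·2 + 1
2 = 2·1 + 0  (stop)
So 214/23 = [9; 3, 3, 2].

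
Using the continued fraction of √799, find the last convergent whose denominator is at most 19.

424/15

√799 = [28; 3, 1, 3, 56, …] (period length 4).
Convergents:
  p_0/q_0 = 28/1
  p_1/q_1 = 85/3
  p_2/q_2 = 113/4
  p_3/q_3 = 424/15
  p_4/q_4 = 23857/844
q_3 = 15 ≤ 19 < 844 = q_4, so the answer is 424/15.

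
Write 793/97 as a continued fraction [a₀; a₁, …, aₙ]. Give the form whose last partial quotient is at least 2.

793 = 8×97 + 17
97 = 5×17 + 12
17 = 1×12 + 5
12 = 2×5 + 2
5 = 2×2 + 1
2 = 2×1 + 0  (stop)
So 793/97 = [8; 5, 1, 2, 2, 2].

[8; 5, 1, 2, 2, 2]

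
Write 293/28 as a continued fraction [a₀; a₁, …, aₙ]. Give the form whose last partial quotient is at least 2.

[10; 2, 6, 2]

293 = 10*28 + 13
28 = 2*13 + 2
13 = 6*2 + 1
2 = 2*1 + 0  (stop)
So 293/28 = [10; 2, 6, 2].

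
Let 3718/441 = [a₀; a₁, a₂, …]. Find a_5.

3718 = 8·441 + 190   →  a_0 = 8
441 = 2·190 + 61   →  a_1 = 2
190 = 3·61 + 7   →  a_2 = 3
61 = 8·7 + 5   →  a_3 = 8
7 = 1·5 + 2   →  a_4 = 1
5 = 2·2 + 1   →  a_5 = 2

2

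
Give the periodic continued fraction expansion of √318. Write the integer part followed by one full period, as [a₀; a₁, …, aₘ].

a₀ = ⌊√318⌋ = 17.
With m₀=0, d₀=1 and mₖ₊₁ = dₖaₖ − mₖ, dₖ₊₁ = (n − mₖ₊₁²)/dₖ, aₖ₊₁ = ⌊(a₀+mₖ₊₁)/dₖ₊₁⌋:
  k=1: m=17, d=29, a=1
  k=2: m=12, d=6, a=4
  k=3: m=12, d=29, a=1
  k=4: m=17, d=1, a=34
d=1 and a=2a₀=34 at k=4, so the next step gives (m, d) = (17, 29) again — its k=1 value — and the period has length 4.

[17; 1, 4, 1, 34]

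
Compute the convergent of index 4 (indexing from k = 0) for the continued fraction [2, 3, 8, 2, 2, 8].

304/131

Using pₖ = aₖpₖ₋₁ + pₖ₋₂, qₖ = aₖqₖ₋₁ + qₖ₋₂ (with p₋₁=1, p₋₂=0, q₋₁=0, q₋₂=1):
  k=0: a=2, p=2, q=1
  k=1: a=3, p=7, q=3
  k=2: a=8, p=58, q=25
  k=3: a=2, p=123, q=53
  k=4: a=2, p=304, q=131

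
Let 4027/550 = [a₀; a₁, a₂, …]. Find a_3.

3

4027 = 7·550 + 177   →  a_0 = 7
550 = 3·177 + 19   →  a_1 = 3
177 = 9·19 + 6   →  a_2 = 9
19 = 3·6 + 1   →  a_3 = 3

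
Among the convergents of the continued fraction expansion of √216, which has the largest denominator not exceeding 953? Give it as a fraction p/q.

√216 = [14; 1, 2, 3, 2, 1, 28, …] (period length 6).
Convergents:
  p_0/q_0 = 14/1
  p_1/q_1 = 15/1
  p_2/q_2 = 44/3
  p_3/q_3 = 147/10
  p_4/q_4 = 338/23
  p_5/q_5 = 485/33
  p_6/q_6 = 13918/947
  p_7/q_7 = 14403/980
q_6 = 947 ≤ 953 < 980 = q_7, so the answer is 13918/947.

13918/947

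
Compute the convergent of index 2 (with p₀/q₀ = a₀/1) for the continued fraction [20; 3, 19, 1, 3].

Using pₖ = aₖpₖ₋₁ + pₖ₋₂, qₖ = aₖqₖ₋₁ + qₖ₋₂ (with p₋₁=1, p₋₂=0, q₋₁=0, q₋₂=1):
  k=0: a=20, p=20, q=1
  k=1: a=3, p=61, q=3
  k=2: a=19, p=1179, q=58

1179/58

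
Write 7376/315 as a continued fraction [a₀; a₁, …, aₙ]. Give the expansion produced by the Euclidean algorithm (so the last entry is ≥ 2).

[23; 2, 2, 2, 8, 3]

7376 = 23×315 + 131
315 = 2×131 + 53
131 = 2×53 + 25
53 = 2×25 + 3
25 = 8×3 + 1
3 = 3×1 + 0  (stop)
So 7376/315 = [23; 2, 2, 2, 8, 3].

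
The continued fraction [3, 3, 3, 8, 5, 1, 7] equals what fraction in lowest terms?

13142/3981

Fold from the inside: start with 7/1.
  1 + 1/7 = 8/7
  5 + 7/8 = 47/8
  8 + 8/47 = 384/47
  3 + 47/384 = 1199/384
  3 + 384/1199 = 3981/1199
  3 + 1199/3981 = 13142/3981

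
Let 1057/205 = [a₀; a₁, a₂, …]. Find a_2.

2

1057 = 5·205 + 32   →  a_0 = 5
205 = 6·32 + 13   →  a_1 = 6
32 = 2·13 + 6   →  a_2 = 2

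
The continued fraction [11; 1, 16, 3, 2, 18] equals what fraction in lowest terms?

26631/2230

Using pₖ = aₖpₖ₋₁ + pₖ₋₂ and qₖ = aₖqₖ₋₁ + qₖ₋₂:
  k=0: a=11, p=11, q=1
  k=1: a=1, p=12, q=1
  k=2: a=16, p=203, q=17
  k=3: a=3, p=621, q=52
  k=4: a=2, p=1445, q=121
  k=5: a=18, p=26631, q=2230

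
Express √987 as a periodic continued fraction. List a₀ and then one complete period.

a₀ = ⌊√987⌋ = 31.

[31; 2, 2, 2, 62]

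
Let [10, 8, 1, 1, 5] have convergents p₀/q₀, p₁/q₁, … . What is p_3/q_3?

172/17

Using pₖ = aₖpₖ₋₁ + pₖ₋₂, qₖ = aₖqₖ₋₁ + qₖ₋₂ (with p₋₁=1, p₋₂=0, q₋₁=0, q₋₂=1):
  k=0: a=10, p=10, q=1
  k=1: a=8, p=81, q=8
  k=2: a=1, p=91, q=9
  k=3: a=1, p=172, q=17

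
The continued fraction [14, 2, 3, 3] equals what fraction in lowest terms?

332/23

Fold from the inside: start with 3/1.
  3 + 1/3 = 10/3
  2 + 3/10 = 23/10
  14 + 10/23 = 332/23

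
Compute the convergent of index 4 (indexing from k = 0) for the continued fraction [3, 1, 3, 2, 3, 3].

117/31

Using pₖ = aₖpₖ₋₁ + pₖ₋₂, qₖ = aₖqₖ₋₁ + qₖ₋₂ (with p₋₁=1, p₋₂=0, q₋₁=0, q₋₂=1):
  k=0: a=3, p=3, q=1
  k=1: a=1, p=4, q=1
  k=2: a=3, p=15, q=4
  k=3: a=2, p=34, q=9
  k=4: a=3, p=117, q=31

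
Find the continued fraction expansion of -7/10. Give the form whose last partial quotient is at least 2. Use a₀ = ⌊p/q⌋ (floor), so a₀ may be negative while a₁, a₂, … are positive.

[-1; 3, 3]

-7 = -1·10 + 3
10 = 3·3 + 1
3 = 3·1 + 0  (stop)
So -7/10 = [-1; 3, 3].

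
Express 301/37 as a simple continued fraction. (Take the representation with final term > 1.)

[8; 7, 2, 2]

301 = 8×37 + 5
37 = 7×5 + 2
5 = 2×2 + 1
2 = 2×1 + 0  (stop)
So 301/37 = [8; 7, 2, 2].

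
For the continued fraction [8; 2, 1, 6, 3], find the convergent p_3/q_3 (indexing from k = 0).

167/20

Using pₖ = aₖpₖ₋₁ + pₖ₋₂, qₖ = aₖqₖ₋₁ + qₖ₋₂ (with p₋₁=1, p₋₂=0, q₋₁=0, q₋₂=1):
  k=0: a=8, p=8, q=1
  k=1: a=2, p=17, q=2
  k=2: a=1, p=25, q=3
  k=3: a=6, p=167, q=20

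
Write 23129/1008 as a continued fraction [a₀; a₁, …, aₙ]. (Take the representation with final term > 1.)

23129 = 22×1008 + 953
1008 = 1×953 + 55
953 = 17×55 + 18
55 = 3×18 + 1
18 = 18×1 + 0  (stop)
So 23129/1008 = [22; 1, 17, 3, 18].

[22; 1, 17, 3, 18]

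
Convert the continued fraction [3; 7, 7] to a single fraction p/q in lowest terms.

Using pₖ = aₖpₖ₋₁ + pₖ₋₂ and qₖ = aₖqₖ₋₁ + qₖ₋₂:
  k=0: a=3, p=3, q=1
  k=1: a=7, p=22, q=7
  k=2: a=7, p=157, q=50

157/50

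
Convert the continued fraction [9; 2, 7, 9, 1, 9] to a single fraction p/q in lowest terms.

14248/1505

Fold from the inside: start with 9/1.
  1 + 1/9 = 10/9
  9 + 9/10 = 99/10
  7 + 10/99 = 703/99
  2 + 99/703 = 1505/703
  9 + 703/1505 = 14248/1505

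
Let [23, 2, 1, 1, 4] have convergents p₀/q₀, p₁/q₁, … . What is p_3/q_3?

117/5

Using pₖ = aₖpₖ₋₁ + pₖ₋₂, qₖ = aₖqₖ₋₁ + qₖ₋₂ (with p₋₁=1, p₋₂=0, q₋₁=0, q₋₂=1):
  k=0: a=23, p=23, q=1
  k=1: a=2, p=47, q=2
  k=2: a=1, p=70, q=3
  k=3: a=1, p=117, q=5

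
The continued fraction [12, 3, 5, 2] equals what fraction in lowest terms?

431/35

Fold from the inside: start with 2/1.
  5 + 1/2 = 11/2
  3 + 2/11 = 35/11
  12 + 11/35 = 431/35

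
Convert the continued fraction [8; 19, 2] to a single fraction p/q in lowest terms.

314/39

Fold from the inside: start with 2/1.
  19 + 1/2 = 39/2
  8 + 2/39 = 314/39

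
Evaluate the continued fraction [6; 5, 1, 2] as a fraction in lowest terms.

Using pₖ = aₖpₖ₋₁ + pₖ₋₂ and qₖ = aₖqₖ₋₁ + qₖ₋₂:
  k=0: a=6, p=6, q=1
  k=1: a=5, p=31, q=5
  k=2: a=1, p=37, q=6
  k=3: a=2, p=105, q=17

105/17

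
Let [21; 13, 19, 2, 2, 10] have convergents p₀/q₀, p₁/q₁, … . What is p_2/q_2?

Using pₖ = aₖpₖ₋₁ + pₖ₋₂, qₖ = aₖqₖ₋₁ + qₖ₋₂ (with p₋₁=1, p₋₂=0, q₋₁=0, q₋₂=1):
  k=0: a=21, p=21, q=1
  k=1: a=13, p=274, q=13
  k=2: a=19, p=5227, q=248

5227/248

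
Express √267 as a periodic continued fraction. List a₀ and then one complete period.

a₀ = ⌊√267⌋ = 16.
With m₀=0, d₀=1 and mₖ₊₁ = dₖaₖ − mₖ, dₖ₊₁ = (n − mₖ₊₁²)/dₖ, aₖ₊₁ = ⌊(a₀+mₖ₊₁)/dₖ₊₁⌋:
  k=1: m=16, d=11, a=2
  k=2: m=6, d=21, a=1
  k=3: m=15, d=2, a=15
  k=4: m=15, d=21, a=1
  k=5: m=6, d=11, a=2
  k=6: m=16, d=1, a=32
d=1 and a=2a₀=32 at k=6, so the next step gives (m, d) = (16, 11) again — its k=1 value — and the period has length 6.

[16; 2, 1, 15, 1, 2, 32]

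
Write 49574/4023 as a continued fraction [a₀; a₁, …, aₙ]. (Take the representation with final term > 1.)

49574 = 12×4023 + 1298
4023 = 3×1298 + 129
1298 = 10×129 + 8
129 = 16×8 + 1
8 = 8×1 + 0  (stop)
So 49574/4023 = [12; 3, 10, 16, 8].

[12; 3, 10, 16, 8]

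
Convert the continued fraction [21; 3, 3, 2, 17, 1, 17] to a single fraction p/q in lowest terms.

Using pₖ = aₖpₖ₋₁ + pₖ₋₂ and qₖ = aₖqₖ₋₁ + qₖ₋₂:
  k=0: a=21, p=21, q=1
  k=1: a=3, p=64, q=3
  k=2: a=3, p=213, q=10
  k=3: a=2, p=490, q=23
  k=4: a=17, p=8543, q=401
  k=5: a=1, p=9033, q=424
  k=6: a=17, p=162104, q=7609

162104/7609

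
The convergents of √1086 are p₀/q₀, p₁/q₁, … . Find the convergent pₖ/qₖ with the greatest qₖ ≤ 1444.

√1086 = [32; 1, 20, 1, 64, …] (period length 4).
Convergents:
  p_0/q_0 = 32/1
  p_1/q_1 = 33/1
  p_2/q_2 = 692/21
  p_3/q_3 = 725/22
  p_4/q_4 = 47092/1429
  p_5/q_5 = 47817/1451
q_4 = 1429 ≤ 1444 < 1451 = q_5, so the answer is 47092/1429.

47092/1429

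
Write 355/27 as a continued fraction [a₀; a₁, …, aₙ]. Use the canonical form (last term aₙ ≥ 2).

355 = 13×27 + 4
27 = 6×4 + 3
4 = 1×3 + 1
3 = 3×1 + 0  (stop)
So 355/27 = [13; 6, 1, 3].

[13; 6, 1, 3]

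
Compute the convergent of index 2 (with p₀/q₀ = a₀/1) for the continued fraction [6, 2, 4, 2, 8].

Using pₖ = aₖpₖ₋₁ + pₖ₋₂, qₖ = aₖqₖ₋₁ + qₖ₋₂ (with p₋₁=1, p₋₂=0, q₋₁=0, q₋₂=1):
  k=0: a=6, p=6, q=1
  k=1: a=2, p=13, q=2
  k=2: a=4, p=58, q=9

58/9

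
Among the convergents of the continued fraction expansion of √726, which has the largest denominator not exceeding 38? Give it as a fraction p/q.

√726 = [26; 1, 16, 1, 52, …] (period length 4).
Convergents:
  p_0/q_0 = 26/1
  p_1/q_1 = 27/1
  p_2/q_2 = 458/17
  p_3/q_3 = 485/18
  p_4/q_4 = 25678/953
q_3 = 18 ≤ 38 < 953 = q_4, so the answer is 485/18.

485/18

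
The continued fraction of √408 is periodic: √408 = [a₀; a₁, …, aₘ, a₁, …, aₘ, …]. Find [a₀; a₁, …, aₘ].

[20; 5, 40]

a₀ = ⌊√408⌋ = 20.
With m₀=0, d₀=1 and mₖ₊₁ = dₖaₖ − mₖ, dₖ₊₁ = (n − mₖ₊₁²)/dₖ, aₖ₊₁ = ⌊(a₀+mₖ₊₁)/dₖ₊₁⌋:
  k=1: m=20, d=8, a=5
  k=2: m=20, d=1, a=40
d=1 and a=2a₀=40 at k=2, so the next step gives (m, d) = (20, 8) again — its k=1 value — and the period has length 2.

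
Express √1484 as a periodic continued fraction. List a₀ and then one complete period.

[38; 1, 1, 10, 1, 1, 76]

a₀ = ⌊√1484⌋ = 38.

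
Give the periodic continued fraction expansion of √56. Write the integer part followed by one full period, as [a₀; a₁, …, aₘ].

[7; 2, 14]

a₀ = ⌊√56⌋ = 7.
With m₀=0, d₀=1 and mₖ₊₁ = dₖaₖ − mₖ, dₖ₊₁ = (n − mₖ₊₁²)/dₖ, aₖ₊₁ = ⌊(a₀+mₖ₊₁)/dₖ₊₁⌋:
  k=1: m=7, d=7, a=2
  k=2: m=7, d=1, a=14
d=1 and a=2a₀=14 at k=2, so the next step gives (m, d) = (7, 7) again — its k=1 value — and the period has length 2.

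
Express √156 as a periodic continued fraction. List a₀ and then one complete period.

a₀ = ⌊√156⌋ = 12.
With m₀=0, d₀=1 and mₖ₊₁ = dₖaₖ − mₖ, dₖ₊₁ = (n − mₖ₊₁²)/dₖ, aₖ₊₁ = ⌊(a₀+mₖ₊₁)/dₖ₊₁⌋:
  k=1: m=12, d=12, a=2
  k=2: m=12, d=1, a=24
d=1 and a=2a₀=24 at k=2, so the next step gives (m, d) = (12, 12) again — its k=1 value — and the period has length 2.

[12; 2, 24]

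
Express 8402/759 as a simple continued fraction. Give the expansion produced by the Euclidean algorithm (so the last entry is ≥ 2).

[11; 14, 3, 8, 2]

8402 = 11×759 + 53
759 = 14×53 + 17
53 = 3×17 + 2
17 = 8×2 + 1
2 = 2×1 + 0  (stop)
So 8402/759 = [11; 14, 3, 8, 2].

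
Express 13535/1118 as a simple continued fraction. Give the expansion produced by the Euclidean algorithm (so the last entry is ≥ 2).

[12; 9, 2, 1, 1, 7, 3]

13535 = 12*1118 + 119
1118 = 9*119 + 47
119 = 2*47 + 25
47 = 1*25 + 22
25 = 1*22 + 3
22 = 7*3 + 1
3 = 3*1 + 0  (stop)
So 13535/1118 = [12; 9, 2, 1, 1, 7, 3].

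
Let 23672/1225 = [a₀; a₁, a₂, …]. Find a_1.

23672 = 19·1225 + 397   →  a_0 = 19
1225 = 3·397 + 34   →  a_1 = 3

3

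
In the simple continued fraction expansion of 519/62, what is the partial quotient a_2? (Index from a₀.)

1

519 = 8·62 + 23   →  a_0 = 8
62 = 2·23 + 16   →  a_1 = 2
23 = 1·16 + 7   →  a_2 = 1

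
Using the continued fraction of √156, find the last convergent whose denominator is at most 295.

1249/100

√156 = [12; 2, 24, …] (period length 2).
Convergents:
  p_0/q_0 = 12/1
  p_1/q_1 = 25/2
  p_2/q_2 = 612/49
  p_3/q_3 = 1249/100
  p_4/q_4 = 30588/2449
q_3 = 100 ≤ 295 < 2449 = q_4, so the answer is 1249/100.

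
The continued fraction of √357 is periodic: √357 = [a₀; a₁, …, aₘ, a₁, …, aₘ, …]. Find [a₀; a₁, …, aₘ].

a₀ = ⌊√357⌋ = 18.
With m₀=0, d₀=1 and mₖ₊₁ = dₖaₖ − mₖ, dₖ₊₁ = (n − mₖ₊₁²)/dₖ, aₖ₊₁ = ⌊(a₀+mₖ₊₁)/dₖ₊₁⌋:
  k=1: m=18, d=33, a=1
  k=2: m=15, d=4, a=8
  k=3: m=17, d=17, a=2
  k=4: m=17, d=4, a=8
  k=5: m=15, d=33, a=1
  k=6: m=18, d=1, a=36
d=1 and a=2a₀=36 at k=6, so the next step gives (m, d) = (18, 33) again — its k=1 value — and the period has length 6.

[18; 1, 8, 2, 8, 1, 36]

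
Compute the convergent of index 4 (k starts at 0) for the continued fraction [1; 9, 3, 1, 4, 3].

Using pₖ = aₖpₖ₋₁ + pₖ₋₂, qₖ = aₖqₖ₋₁ + qₖ₋₂ (with p₋₁=1, p₋₂=0, q₋₁=0, q₋₂=1):
  k=0: a=1, p=1, q=1
  k=1: a=9, p=10, q=9
  k=2: a=3, p=31, q=28
  k=3: a=1, p=41, q=37
  k=4: a=4, p=195, q=176

195/176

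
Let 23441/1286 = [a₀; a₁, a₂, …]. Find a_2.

2

23441 = 18·1286 + 293   →  a_0 = 18
1286 = 4·293 + 114   →  a_1 = 4
293 = 2·114 + 65   →  a_2 = 2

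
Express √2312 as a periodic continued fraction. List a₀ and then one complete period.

a₀ = ⌊√2312⌋ = 48.
With m₀=0, d₀=1 and mₖ₊₁ = dₖaₖ − mₖ, dₖ₊₁ = (n − mₖ₊₁²)/dₖ, aₖ₊₁ = ⌊(a₀+mₖ₊₁)/dₖ₊₁⌋:
  k=1: m=48, d=8, a=12
  k=2: m=48, d=1, a=96
d=1 and a=2a₀=96 at k=2, so the next step gives (m, d) = (48, 8) again — its k=1 value — and the period has length 2.

[48; 12, 96]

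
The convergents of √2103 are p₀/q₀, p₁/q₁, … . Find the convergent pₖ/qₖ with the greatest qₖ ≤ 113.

√2103 = [45; 1, 6, 15, 6, 1, 90, …] (period length 6).
Convergents:
  p_0/q_0 = 45/1
  p_1/q_1 = 46/1
  p_2/q_2 = 321/7
  p_3/q_3 = 4861/106
  p_4/q_4 = 29487/643
q_3 = 106 ≤ 113 < 643 = q_4, so the answer is 4861/106.

4861/106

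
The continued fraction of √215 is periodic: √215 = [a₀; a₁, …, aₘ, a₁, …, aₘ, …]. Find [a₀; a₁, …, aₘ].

[14; 1, 1, 1, 28]

a₀ = ⌊√215⌋ = 14.
With m₀=0, d₀=1 and mₖ₊₁ = dₖaₖ − mₖ, dₖ₊₁ = (n − mₖ₊₁²)/dₖ, aₖ₊₁ = ⌊(a₀+mₖ₊₁)/dₖ₊₁⌋:
  k=1: m=14, d=19, a=1
  k=2: m=5, d=10, a=1
  k=3: m=5, d=19, a=1
  k=4: m=14, d=1, a=28
d=1 and a=2a₀=28 at k=4, so the next step gives (m, d) = (14, 19) again — its k=1 value — and the period has length 4.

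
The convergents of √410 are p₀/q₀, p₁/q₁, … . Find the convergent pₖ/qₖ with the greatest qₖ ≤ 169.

√410 = [20; 4, 40, …] (period length 2).
Convergents:
  p_0/q_0 = 20/1
  p_1/q_1 = 81/4
  p_2/q_2 = 3260/161
  p_3/q_3 = 13121/648
q_2 = 161 ≤ 169 < 648 = q_3, so the answer is 3260/161.

3260/161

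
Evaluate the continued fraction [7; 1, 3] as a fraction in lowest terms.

31/4

Using pₖ = aₖpₖ₋₁ + pₖ₋₂ and qₖ = aₖqₖ₋₁ + qₖ₋₂:
  k=0: a=7, p=7, q=1
  k=1: a=1, p=8, q=1
  k=2: a=3, p=31, q=4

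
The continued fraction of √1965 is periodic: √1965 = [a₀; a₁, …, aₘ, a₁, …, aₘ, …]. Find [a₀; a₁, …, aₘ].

[44; 3, 21, 1, 4, 1, 21, 3, 88]

a₀ = ⌊√1965⌋ = 44.
With m₀=0, d₀=1 and mₖ₊₁ = dₖaₖ − mₖ, dₖ₊₁ = (n − mₖ₊₁²)/dₖ, aₖ₊₁ = ⌊(a₀+mₖ₊₁)/dₖ₊₁⌋:
  k=1: m=44, d=29, a=3
  k=2: m=43, d=4, a=21
  k=3: m=41, d=71, a=1
  k=4: m=30, d=15, a=4
  k=5: m=30, d=71, a=1
  k=6: m=41, d=4, a=21
  k=7: m=43, d=29, a=3
  k=8: m=44, d=1, a=88
d=1 and a=2a₀=88 at k=8, so the next step gives (m, d) = (44, 29) again — its k=1 value — and the period has length 8.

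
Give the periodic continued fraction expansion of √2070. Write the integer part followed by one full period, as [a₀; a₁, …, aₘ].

[45; 2, 90]

a₀ = ⌊√2070⌋ = 45.
With m₀=0, d₀=1 and mₖ₊₁ = dₖaₖ − mₖ, dₖ₊₁ = (n − mₖ₊₁²)/dₖ, aₖ₊₁ = ⌊(a₀+mₖ₊₁)/dₖ₊₁⌋:
  k=1: m=45, d=45, a=2
  k=2: m=45, d=1, a=90
d=1 and a=2a₀=90 at k=2, so the next step gives (m, d) = (45, 45) again — its k=1 value — and the period has length 2.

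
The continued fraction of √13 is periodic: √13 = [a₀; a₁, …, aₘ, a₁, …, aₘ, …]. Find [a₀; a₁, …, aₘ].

a₀ = ⌊√13⌋ = 3.

[3; 1, 1, 1, 1, 6]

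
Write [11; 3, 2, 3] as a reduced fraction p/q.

Fold from the inside: start with 3/1.
  2 + 1/3 = 7/3
  3 + 3/7 = 24/7
  11 + 7/24 = 271/24

271/24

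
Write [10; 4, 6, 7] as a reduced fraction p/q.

1833/179

Fold from the inside: start with 7/1.
  6 + 1/7 = 43/7
  4 + 7/43 = 179/43
  10 + 43/179 = 1833/179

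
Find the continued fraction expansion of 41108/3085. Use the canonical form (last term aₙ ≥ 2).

41108 = 13×3085 + 1003
3085 = 3×1003 + 76
1003 = 13×76 + 15
76 = 5×15 + 1
15 = 15×1 + 0  (stop)
So 41108/3085 = [13; 3, 13, 5, 15].

[13; 3, 13, 5, 15]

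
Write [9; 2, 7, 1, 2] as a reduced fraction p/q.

464/49

Fold from the inside: start with 2/1.
  1 + 1/2 = 3/2
  7 + 2/3 = 23/3
  2 + 3/23 = 49/23
  9 + 23/49 = 464/49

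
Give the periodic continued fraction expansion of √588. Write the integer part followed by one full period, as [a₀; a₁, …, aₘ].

[24; 4, 48]

a₀ = ⌊√588⌋ = 24.
With m₀=0, d₀=1 and mₖ₊₁ = dₖaₖ − mₖ, dₖ₊₁ = (n − mₖ₊₁²)/dₖ, aₖ₊₁ = ⌊(a₀+mₖ₊₁)/dₖ₊₁⌋:
  k=1: m=24, d=12, a=4
  k=2: m=24, d=1, a=48
d=1 and a=2a₀=48 at k=2, so the next step gives (m, d) = (24, 12) again — its k=1 value — and the period has length 2.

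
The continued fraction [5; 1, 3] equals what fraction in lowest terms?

23/4

Fold from the inside: start with 3/1.
  1 + 1/3 = 4/3
  5 + 3/4 = 23/4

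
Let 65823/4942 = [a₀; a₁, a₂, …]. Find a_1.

65823 = 13·4942 + 1577   →  a_0 = 13
4942 = 3·1577 + 211   →  a_1 = 3

3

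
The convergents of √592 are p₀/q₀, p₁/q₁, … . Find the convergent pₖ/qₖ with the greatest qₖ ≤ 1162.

√592 = [24; 3, 48, …] (period length 2).
Convergents:
  p_0/q_0 = 24/1
  p_1/q_1 = 73/3
  p_2/q_2 = 3528/145
  p_3/q_3 = 10657/438
  p_4/q_4 = 515064/21169
q_3 = 438 ≤ 1162 < 21169 = q_4, so the answer is 10657/438.

10657/438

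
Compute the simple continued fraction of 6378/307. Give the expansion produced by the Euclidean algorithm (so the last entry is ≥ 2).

[20; 1, 3, 2, 4, 2, 3]

6378 = 20×307 + 238
307 = 1×238 + 69
238 = 3×69 + 31
69 = 2×31 + 7
31 = 4×7 + 3
7 = 2×3 + 1
3 = 3×1 + 0  (stop)
So 6378/307 = [20; 1, 3, 2, 4, 2, 3].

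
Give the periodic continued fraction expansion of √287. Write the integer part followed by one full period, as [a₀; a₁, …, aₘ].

a₀ = ⌊√287⌋ = 16.
With m₀=0, d₀=1 and mₖ₊₁ = dₖaₖ − mₖ, dₖ₊₁ = (n − mₖ₊₁²)/dₖ, aₖ₊₁ = ⌊(a₀+mₖ₊₁)/dₖ₊₁⌋:
  k=1: m=16, d=31, a=1
  k=2: m=15, d=2, a=15
  k=3: m=15, d=31, a=1
  k=4: m=16, d=1, a=32
d=1 and a=2a₀=32 at k=4, so the next step gives (m, d) = (16, 31) again — its k=1 value — and the period has length 4.

[16; 1, 15, 1, 32]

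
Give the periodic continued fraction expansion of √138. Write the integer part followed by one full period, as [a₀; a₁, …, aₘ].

a₀ = ⌊√138⌋ = 11.

[11; 1, 2, 1, 22]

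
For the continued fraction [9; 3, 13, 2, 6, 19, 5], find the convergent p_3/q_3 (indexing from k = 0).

Using pₖ = aₖpₖ₋₁ + pₖ₋₂, qₖ = aₖqₖ₋₁ + qₖ₋₂ (with p₋₁=1, p₋₂=0, q₋₁=0, q₋₂=1):
  k=0: a=9, p=9, q=1
  k=1: a=3, p=28, q=3
  k=2: a=13, p=373, q=40
  k=3: a=2, p=774, q=83

774/83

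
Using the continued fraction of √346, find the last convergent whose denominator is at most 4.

56/3

√346 = [18; 1, 1, 1, 1, 36, …] (period length 5).
Convergents:
  p_0/q_0 = 18/1
  p_1/q_1 = 19/1
  p_2/q_2 = 37/2
  p_3/q_3 = 56/3
  p_4/q_4 = 93/5
q_3 = 3 ≤ 4 < 5 = q_4, so the answer is 56/3.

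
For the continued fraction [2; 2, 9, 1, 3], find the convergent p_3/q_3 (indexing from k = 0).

Using pₖ = aₖpₖ₋₁ + pₖ₋₂, qₖ = aₖqₖ₋₁ + qₖ₋₂ (with p₋₁=1, p₋₂=0, q₋₁=0, q₋₂=1):
  k=0: a=2, p=2, q=1
  k=1: a=2, p=5, q=2
  k=2: a=9, p=47, q=19
  k=3: a=1, p=52, q=21

52/21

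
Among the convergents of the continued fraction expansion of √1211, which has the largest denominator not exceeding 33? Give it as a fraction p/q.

√1211 = [34; 1, 3, 1, 68, …] (period length 4).
Convergents:
  p_0/q_0 = 34/1
  p_1/q_1 = 35/1
  p_2/q_2 = 139/4
  p_3/q_3 = 174/5
  p_4/q_4 = 11971/344
q_3 = 5 ≤ 33 < 344 = q_4, so the answer is 174/5.

174/5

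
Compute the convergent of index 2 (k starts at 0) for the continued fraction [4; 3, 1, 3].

17/4

Using pₖ = aₖpₖ₋₁ + pₖ₋₂, qₖ = aₖqₖ₋₁ + qₖ₋₂ (with p₋₁=1, p₋₂=0, q₋₁=0, q₋₂=1):
  k=0: a=4, p=4, q=1
  k=1: a=3, p=13, q=3
  k=2: a=1, p=17, q=4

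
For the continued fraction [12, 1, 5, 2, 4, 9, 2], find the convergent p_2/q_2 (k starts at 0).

Using pₖ = aₖpₖ₋₁ + pₖ₋₂, qₖ = aₖqₖ₋₁ + qₖ₋₂ (with p₋₁=1, p₋₂=0, q₋₁=0, q₋₂=1):
  k=0: a=12, p=12, q=1
  k=1: a=1, p=13, q=1
  k=2: a=5, p=77, q=6

77/6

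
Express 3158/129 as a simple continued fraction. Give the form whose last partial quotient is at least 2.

3158 = 24×129 + 62
129 = 2×62 + 5
62 = 12×5 + 2
5 = 2×2 + 1
2 = 2×1 + 0  (stop)
So 3158/129 = [24; 2, 12, 2, 2].

[24; 2, 12, 2, 2]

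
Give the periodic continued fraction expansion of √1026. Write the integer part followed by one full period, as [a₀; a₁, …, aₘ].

[32; 32, 64]

a₀ = ⌊√1026⌋ = 32.
With m₀=0, d₀=1 and mₖ₊₁ = dₖaₖ − mₖ, dₖ₊₁ = (n − mₖ₊₁²)/dₖ, aₖ₊₁ = ⌊(a₀+mₖ₊₁)/dₖ₊₁⌋:
  k=1: m=32, d=2, a=32
  k=2: m=32, d=1, a=64
d=1 and a=2a₀=64 at k=2, so the next step gives (m, d) = (32, 2) again — its k=1 value — and the period has length 2.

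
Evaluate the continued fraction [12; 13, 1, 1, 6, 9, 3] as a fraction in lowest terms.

Using pₖ = aₖpₖ₋₁ + pₖ₋₂ and qₖ = aₖqₖ₋₁ + qₖ₋₂:
  k=0: a=12, p=12, q=1
  k=1: a=13, p=157, q=13
  k=2: a=1, p=169, q=14
  k=3: a=1, p=326, q=27
  k=4: a=6, p=2125, q=176
  k=5: a=9, p=19451, q=1611
  k=6: a=3, p=60478, q=5009

60478/5009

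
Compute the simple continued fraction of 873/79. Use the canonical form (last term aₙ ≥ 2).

873 = 11*79 + 4
79 = 19*4 + 3
4 = 1*3 + 1
3 = 3*1 + 0  (stop)
So 873/79 = [11; 19, 1, 3].

[11; 19, 1, 3]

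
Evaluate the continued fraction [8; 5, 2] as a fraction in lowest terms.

90/11

Using pₖ = aₖpₖ₋₁ + pₖ₋₂ and qₖ = aₖqₖ₋₁ + qₖ₋₂:
  k=0: a=8, p=8, q=1
  k=1: a=5, p=41, q=5
  k=2: a=2, p=90, q=11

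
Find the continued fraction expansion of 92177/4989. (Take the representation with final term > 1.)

92177 = 18×4989 + 2375
4989 = 2×2375 + 239
2375 = 9×239 + 224
239 = 1×224 + 15
224 = 14×15 + 14
15 = 1×14 + 1
14 = 14×1 + 0  (stop)
So 92177/4989 = [18; 2, 9, 1, 14, 1, 14].

[18; 2, 9, 1, 14, 1, 14]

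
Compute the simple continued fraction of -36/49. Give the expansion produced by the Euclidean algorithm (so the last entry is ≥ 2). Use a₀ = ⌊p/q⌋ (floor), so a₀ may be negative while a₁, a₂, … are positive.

[-1; 3, 1, 3, 3]

-36 = -1*49 + 13
49 = 3*13 + 10
13 = 1*10 + 3
10 = 3*3 + 1
3 = 3*1 + 0  (stop)
So -36/49 = [-1; 3, 1, 3, 3].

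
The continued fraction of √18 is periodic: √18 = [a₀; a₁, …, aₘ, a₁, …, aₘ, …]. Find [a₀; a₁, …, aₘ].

[4; 4, 8]

a₀ = ⌊√18⌋ = 4.
With m₀=0, d₀=1 and mₖ₊₁ = dₖaₖ − mₖ, dₖ₊₁ = (n − mₖ₊₁²)/dₖ, aₖ₊₁ = ⌊(a₀+mₖ₊₁)/dₖ₊₁⌋:
  k=1: m=4, d=2, a=4
  k=2: m=4, d=1, a=8
d=1 and a=2a₀=8 at k=2, so the next step gives (m, d) = (4, 2) again — its k=1 value — and the period has length 2.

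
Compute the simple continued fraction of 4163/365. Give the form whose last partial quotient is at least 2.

4163 = 11×365 + 148
365 = 2×148 + 69
148 = 2×69 + 10
69 = 6×10 + 9
10 = 1×9 + 1
9 = 9×1 + 0  (stop)
So 4163/365 = [11; 2, 2, 6, 1, 9].

[11; 2, 2, 6, 1, 9]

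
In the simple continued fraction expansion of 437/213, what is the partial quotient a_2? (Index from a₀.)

2

437 = 2·213 + 11   →  a_0 = 2
213 = 19·11 + 4   →  a_1 = 19
11 = 2·4 + 3   →  a_2 = 2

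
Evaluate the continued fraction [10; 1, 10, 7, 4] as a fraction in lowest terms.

3524/323

Using pₖ = aₖpₖ₋₁ + pₖ₋₂ and qₖ = aₖqₖ₋₁ + qₖ₋₂:
  k=0: a=10, p=10, q=1
  k=1: a=1, p=11, q=1
  k=2: a=10, p=120, q=11
  k=3: a=7, p=851, q=78
  k=4: a=4, p=3524, q=323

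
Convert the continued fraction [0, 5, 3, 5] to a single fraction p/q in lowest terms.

16/85

Fold from the inside: start with 5/1.
  3 + 1/5 = 16/5
  5 + 5/16 = 85/16
  0 + 16/85 = 16/85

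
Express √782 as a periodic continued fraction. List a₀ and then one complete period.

[27; 1, 26, 1, 54]

a₀ = ⌊√782⌋ = 27.
With m₀=0, d₀=1 and mₖ₊₁ = dₖaₖ − mₖ, dₖ₊₁ = (n − mₖ₊₁²)/dₖ, aₖ₊₁ = ⌊(a₀+mₖ₊₁)/dₖ₊₁⌋:
  k=1: m=27, d=53, a=1
  k=2: m=26, d=2, a=26
  k=3: m=26, d=53, a=1
  k=4: m=27, d=1, a=54
d=1 and a=2a₀=54 at k=4, so the next step gives (m, d) = (27, 53) again — its k=1 value — and the period has length 4.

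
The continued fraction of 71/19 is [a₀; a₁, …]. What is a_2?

71 = 3·19 + 14   →  a_0 = 3
19 = 1·14 + 5   →  a_1 = 1
14 = 2·5 + 4   →  a_2 = 2

2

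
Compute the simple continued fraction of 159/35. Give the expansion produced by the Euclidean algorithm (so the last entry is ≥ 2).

[4; 1, 1, 5, 3]

159 = 4·35 + 19
35 = 1·19 + 16
19 = 1·16 + 3
16 = 5·3 + 1
3 = 3·1 + 0  (stop)
So 159/35 = [4; 1, 1, 5, 3].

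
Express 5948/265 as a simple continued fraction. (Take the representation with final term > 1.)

[22; 2, 4, 14, 2]

5948 = 22×265 + 118
265 = 2×118 + 29
118 = 4×29 + 2
29 = 14×2 + 1
2 = 2×1 + 0  (stop)
So 5948/265 = [22; 2, 4, 14, 2].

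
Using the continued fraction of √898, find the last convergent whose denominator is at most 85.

√898 = [29; 1, 28, 1, 58, …] (period length 4).
Convergents:
  p_0/q_0 = 29/1
  p_1/q_1 = 30/1
  p_2/q_2 = 869/29
  p_3/q_3 = 899/30
  p_4/q_4 = 53011/1769
q_3 = 30 ≤ 85 < 1769 = q_4, so the answer is 899/30.

899/30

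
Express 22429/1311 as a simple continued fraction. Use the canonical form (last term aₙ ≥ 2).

22429 = 17×1311 + 142
1311 = 9×142 + 33
142 = 4×33 + 10
33 = 3×10 + 3
10 = 3×3 + 1
3 = 3×1 + 0  (stop)
So 22429/1311 = [17; 9, 4, 3, 3, 3].

[17; 9, 4, 3, 3, 3]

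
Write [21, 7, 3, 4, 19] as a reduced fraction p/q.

Using pₖ = aₖpₖ₋₁ + pₖ₋₂ and qₖ = aₖqₖ₋₁ + qₖ₋₂:
  k=0: a=21, p=21, q=1
  k=1: a=7, p=148, q=7
  k=2: a=3, p=465, q=22
  k=3: a=4, p=2008, q=95
  k=4: a=19, p=38617, q=1827

38617/1827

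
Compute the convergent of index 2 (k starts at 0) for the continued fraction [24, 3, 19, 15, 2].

Using pₖ = aₖpₖ₋₁ + pₖ₋₂, qₖ = aₖqₖ₋₁ + qₖ₋₂ (with p₋₁=1, p₋₂=0, q₋₁=0, q₋₂=1):
  k=0: a=24, p=24, q=1
  k=1: a=3, p=73, q=3
  k=2: a=19, p=1411, q=58

1411/58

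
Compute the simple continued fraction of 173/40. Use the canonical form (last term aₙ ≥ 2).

[4; 3, 13]

173 = 4*40 + 13
40 = 3*13 + 1
13 = 13*1 + 0  (stop)
So 173/40 = [4; 3, 13].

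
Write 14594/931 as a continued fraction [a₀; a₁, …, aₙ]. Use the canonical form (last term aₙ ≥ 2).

14594 = 15×931 + 629
931 = 1×629 + 302
629 = 2×302 + 25
302 = 12×25 + 2
25 = 12×2 + 1
2 = 2×1 + 0  (stop)
So 14594/931 = [15; 1, 2, 12, 12, 2].

[15; 1, 2, 12, 12, 2]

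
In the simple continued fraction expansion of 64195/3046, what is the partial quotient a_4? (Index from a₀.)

64195 = 21·3046 + 229   →  a_0 = 21
3046 = 13·229 + 69   →  a_1 = 13
229 = 3·69 + 22   →  a_2 = 3
69 = 3·22 + 3   →  a_3 = 3
22 = 7·3 + 1   →  a_4 = 7

7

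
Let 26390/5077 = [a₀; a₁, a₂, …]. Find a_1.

26390 = 5·5077 + 1005   →  a_0 = 5
5077 = 5·1005 + 52   →  a_1 = 5

5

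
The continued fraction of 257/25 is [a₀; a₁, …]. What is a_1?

257 = 10·25 + 7   →  a_0 = 10
25 = 3·7 + 4   →  a_1 = 3

3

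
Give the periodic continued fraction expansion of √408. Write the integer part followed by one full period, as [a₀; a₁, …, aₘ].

a₀ = ⌊√408⌋ = 20.
With m₀=0, d₀=1 and mₖ₊₁ = dₖaₖ − mₖ, dₖ₊₁ = (n − mₖ₊₁²)/dₖ, aₖ₊₁ = ⌊(a₀+mₖ₊₁)/dₖ₊₁⌋:
  k=1: m=20, d=8, a=5
  k=2: m=20, d=1, a=40
d=1 and a=2a₀=40 at k=2, so the next step gives (m, d) = (20, 8) again — its k=1 value — and the period has length 2.

[20; 5, 40]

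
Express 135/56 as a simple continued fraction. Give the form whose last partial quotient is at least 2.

135 = 2×56 + 23
56 = 2×23 + 10
23 = 2×10 + 3
10 = 3×3 + 1
3 = 3×1 + 0  (stop)
So 135/56 = [2; 2, 2, 3, 3].

[2; 2, 2, 3, 3]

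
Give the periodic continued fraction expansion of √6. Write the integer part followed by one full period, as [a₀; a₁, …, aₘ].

a₀ = ⌊√6⌋ = 2.

[2; 2, 4]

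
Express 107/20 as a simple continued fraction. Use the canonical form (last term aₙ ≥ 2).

107 = 5·20 + 7
20 = 2·7 + 6
7 = 1·6 + 1
6 = 6·1 + 0  (stop)
So 107/20 = [5; 2, 1, 6].

[5; 2, 1, 6]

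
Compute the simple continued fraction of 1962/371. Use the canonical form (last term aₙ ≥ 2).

[5; 3, 2, 7, 7]

1962 = 5*371 + 107
371 = 3*107 + 50
107 = 2*50 + 7
50 = 7*7 + 1
7 = 7*1 + 0  (stop)
So 1962/371 = [5; 3, 2, 7, 7].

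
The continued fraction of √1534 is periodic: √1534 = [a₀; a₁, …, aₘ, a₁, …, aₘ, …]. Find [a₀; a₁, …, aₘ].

a₀ = ⌊√1534⌋ = 39.
With m₀=0, d₀=1 and mₖ₊₁ = dₖaₖ − mₖ, dₖ₊₁ = (n − mₖ₊₁²)/dₖ, aₖ₊₁ = ⌊(a₀+mₖ₊₁)/dₖ₊₁⌋:
  k=1: m=39, d=13, a=6
  k=2: m=39, d=1, a=78
d=1 and a=2a₀=78 at k=2, so the next step gives (m, d) = (39, 13) again — its k=1 value — and the period has length 2.

[39; 6, 78]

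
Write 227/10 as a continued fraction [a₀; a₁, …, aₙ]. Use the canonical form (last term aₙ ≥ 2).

227 = 22*10 + 7
10 = 1*7 + 3
7 = 2*3 + 1
3 = 3*1 + 0  (stop)
So 227/10 = [22; 1, 2, 3].

[22; 1, 2, 3]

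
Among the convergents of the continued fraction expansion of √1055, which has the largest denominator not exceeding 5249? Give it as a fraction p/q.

√1055 = [32; 2, 12, 2, 64, …] (period length 4).
Convergents:
  p_0/q_0 = 32/1
  p_1/q_1 = 65/2
  p_2/q_2 = 812/25
  p_3/q_3 = 1689/52
  p_4/q_4 = 108908/3353
  p_5/q_5 = 219505/6758
q_4 = 3353 ≤ 5249 < 6758 = q_5, so the answer is 108908/3353.

108908/3353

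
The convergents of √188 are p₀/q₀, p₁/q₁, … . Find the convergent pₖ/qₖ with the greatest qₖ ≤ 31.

√188 = [13; 1, 2, 2, 6, 2, 2, 1, 26, …] (period length 8).
Convergents:
  p_0/q_0 = 13/1
  p_1/q_1 = 14/1
  p_2/q_2 = 41/3
  p_3/q_3 = 96/7
  p_4/q_4 = 617/45
q_3 = 7 ≤ 31 < 45 = q_4, so the answer is 96/7.

96/7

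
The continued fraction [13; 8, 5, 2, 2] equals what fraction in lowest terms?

2900/221

Fold from the inside: start with 2/1.
  2 + 1/2 = 5/2
  5 + 2/5 = 27/5
  8 + 5/27 = 221/27
  13 + 27/221 = 2900/221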